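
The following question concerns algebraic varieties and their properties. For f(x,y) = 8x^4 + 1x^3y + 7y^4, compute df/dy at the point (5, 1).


df/dy = 1*x^3 + 4*7*y^3
At (5,1): 1*5^3 + 4*7*1^3
= 125 + 28
= 153

153


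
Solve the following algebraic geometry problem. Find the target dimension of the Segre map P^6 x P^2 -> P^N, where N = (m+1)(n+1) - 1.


The Segre embedding maps P^m x P^n into P^N via
all products of coordinates from each factor.
N = (m+1)(n+1) - 1
N = (6+1)(2+1) - 1
N = 7*3 - 1
N = 21 - 1 = 20

20


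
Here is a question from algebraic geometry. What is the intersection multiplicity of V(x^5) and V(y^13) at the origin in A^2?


The intersection multiplicity of V(x^a) and V(y^b) at the origin is:
I(O; V(x^5), V(y^13)) = dim_k(k[x,y]/(x^5, y^13))
A basis for k[x,y]/(x^5, y^13) is the set of monomials x^i * y^j
where 0 <= i < 5 and 0 <= j < 13.
The number of such monomials is 5 * 13 = 65

65


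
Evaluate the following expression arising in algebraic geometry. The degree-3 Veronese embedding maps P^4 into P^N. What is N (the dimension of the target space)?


The Veronese embedding v_d: P^n -> P^N maps each point to all
degree-d monomials in n+1 homogeneous coordinates.
N = C(n+d, d) - 1
N = C(4+3, 3) - 1
N = C(7, 3) - 1
C(7, 3) = 35
N = 35 - 1 = 34

34


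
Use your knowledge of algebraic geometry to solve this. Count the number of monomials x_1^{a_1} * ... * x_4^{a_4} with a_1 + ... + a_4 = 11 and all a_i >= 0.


The number of degree-11 monomials in 4 variables is C(d+n-1, n-1).
= C(11+4-1, 4-1) = C(14, 3)
= 364

364


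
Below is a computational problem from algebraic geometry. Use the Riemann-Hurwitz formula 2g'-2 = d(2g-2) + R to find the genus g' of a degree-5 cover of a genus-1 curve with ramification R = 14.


Riemann-Hurwitz formula: 2g' - 2 = d(2g - 2) + R
Given: d = 5, g = 1, R = 14
2g' - 2 = 5*(2*1 - 2) + 14
2g' - 2 = 5*0 + 14
2g' - 2 = 0 + 14 = 14
2g' = 16
g' = 8

8


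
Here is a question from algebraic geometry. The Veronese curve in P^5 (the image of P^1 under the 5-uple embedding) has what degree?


The rational normal curve in P^5 is the image of P^1 under the 5-uple Veronese.
A general hyperplane in P^5 pulls back to a degree-5 form on P^1, which has 5 zeros,
so the curve meets a general hyperplane in 5 points. Degree = 5.

5


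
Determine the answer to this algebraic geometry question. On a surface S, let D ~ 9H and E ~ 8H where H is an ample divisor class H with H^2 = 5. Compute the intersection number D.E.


Using bilinearity of the intersection pairing on a surface S:
(aH).(bH) = ab * (H.H)
We have H^2 = 5.
D.E = (9H).(8H) = 9*8*5
= 72*5
= 360

360


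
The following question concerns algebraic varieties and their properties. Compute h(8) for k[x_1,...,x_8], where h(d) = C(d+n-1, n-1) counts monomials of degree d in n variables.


The Hilbert function for the polynomial ring in 8 variables is:
h(d) = C(d+n-1, n-1)
h(8) = C(8+8-1, 8-1) = C(15, 7)
= 15! / (7! * 8!)
= 6435

6435


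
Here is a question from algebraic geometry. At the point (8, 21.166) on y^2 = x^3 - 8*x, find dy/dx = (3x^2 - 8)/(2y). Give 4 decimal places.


Using implicit differentiation of y^2 = x^3 - 8*x:
2y * dy/dx = 3x^2 - 8
dy/dx = (3x^2 - 8)/(2y)
Numerator: 3*8^2 - 8 = 184
Denominator: 2*21.166 = 42.332
dy/dx = 184/42.332 = 4.3466

4.3466


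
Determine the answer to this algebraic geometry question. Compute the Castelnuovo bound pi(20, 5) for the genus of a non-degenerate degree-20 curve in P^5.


Castelnuovo's bound: write d - 1 = m(r-1) + epsilon with 0 <= epsilon < r-1.
d - 1 = 20 - 1 = 19
r - 1 = 5 - 1 = 4
19 = 4*4 + 3, so m = 4, epsilon = 3
pi(d, r) = m(m-1)(r-1)/2 + m*epsilon
= 4*3*4/2 + 4*3
= 48/2 + 12
= 24 + 12 = 36

36


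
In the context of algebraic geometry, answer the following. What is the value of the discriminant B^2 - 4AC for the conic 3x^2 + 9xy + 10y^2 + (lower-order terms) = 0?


The discriminant of a conic Ax^2 + Bxy + Cy^2 + ... = 0 is B^2 - 4AC.
B^2 = 9^2 = 81
4AC = 4*3*10 = 120
Discriminant = 81 - 120 = -39

-39


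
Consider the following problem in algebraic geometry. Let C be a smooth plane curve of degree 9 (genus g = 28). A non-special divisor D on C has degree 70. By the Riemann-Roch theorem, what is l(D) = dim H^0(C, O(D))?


First, compute the genus of a smooth plane curve of degree 9:
g = (d-1)(d-2)/2 = (9-1)(9-2)/2 = 28
For a non-special divisor D (i.e., h^1(D) = 0), Riemann-Roch gives:
l(D) = deg(D) - g + 1
Since deg(D) = 70 >= 2g - 1 = 55, D is non-special.
l(D) = 70 - 28 + 1 = 43

43


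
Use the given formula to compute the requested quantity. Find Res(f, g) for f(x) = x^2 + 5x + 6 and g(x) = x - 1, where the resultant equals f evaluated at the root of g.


For Res(f, x - c), we evaluate f at x = c.
f(1) = 1^2 + 5*1 + 6
= 1 + 5 + 6
= 6 + 6 = 12
Res(f, g) = 12

12


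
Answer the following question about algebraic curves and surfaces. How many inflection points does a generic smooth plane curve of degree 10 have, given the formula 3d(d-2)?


For a general smooth plane curve C of degree d, the inflection points are
the intersection of C with its Hessian curve, which has degree 3(d-2).
By Bezout, the total intersection number is d * 3(d-2) = 10 * 24 = 240.
For a general curve every flex is ordinary, so each contributes
multiplicity 1 to C·Hess(C), and the number of distinct inflection
points is 3d(d-2).
Inflection points = 3*10*(10-2) = 3*10*8 = 240

240


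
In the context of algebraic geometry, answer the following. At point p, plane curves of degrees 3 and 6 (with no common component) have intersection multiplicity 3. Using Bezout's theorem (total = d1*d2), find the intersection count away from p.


By Bezout's theorem, the total intersection number is d1 * d2.
Total = 3 * 6 = 18
Intersection multiplicity at p = 3
Remaining intersections = 18 - 3 = 15

15


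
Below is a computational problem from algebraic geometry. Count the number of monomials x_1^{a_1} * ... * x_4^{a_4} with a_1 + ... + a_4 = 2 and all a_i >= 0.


The number of degree-2 monomials in 4 variables is C(d+n-1, n-1).
= C(2+4-1, 4-1) = C(5, 3)
= 10

10


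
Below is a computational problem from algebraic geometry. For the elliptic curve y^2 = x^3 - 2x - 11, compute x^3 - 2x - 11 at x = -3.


Compute x^3 - 2x - 11 at x = -3:
x^3 = (-3)^3 = -27
(-2)*x = (-2)*(-3) = 6
Sum: -27 + 6 - 11 = -32

-32


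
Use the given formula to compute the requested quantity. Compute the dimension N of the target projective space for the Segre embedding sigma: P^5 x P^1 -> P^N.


The Segre embedding maps P^m x P^n into P^N via
all products of coordinates from each factor.
N = (m+1)(n+1) - 1
N = (5+1)(1+1) - 1
N = 6*2 - 1
N = 12 - 1 = 11

11


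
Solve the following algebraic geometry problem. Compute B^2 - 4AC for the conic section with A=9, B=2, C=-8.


The discriminant of a conic Ax^2 + Bxy + Cy^2 + ... = 0 is B^2 - 4AC.
B^2 = 2^2 = 4
4AC = 4*9*(-8) = -288
Discriminant = 4 + 288 = 292

292


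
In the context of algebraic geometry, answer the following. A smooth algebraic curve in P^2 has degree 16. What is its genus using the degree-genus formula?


Using the genus formula for smooth plane curves:
g = (d-1)(d-2)/2
g = (16-1)(16-2)/2
g = 15*14/2
g = 210/2 = 105

105


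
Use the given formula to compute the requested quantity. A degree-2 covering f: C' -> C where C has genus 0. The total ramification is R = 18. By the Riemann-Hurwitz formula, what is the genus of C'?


Riemann-Hurwitz formula: 2g' - 2 = d(2g - 2) + R
Given: d = 2, g = 0, R = 18
2g' - 2 = 2*(2*0 - 2) + 18
2g' - 2 = 2*(-2) + 18
2g' - 2 = -4 + 18 = 14
2g' = 16
g' = 8

8


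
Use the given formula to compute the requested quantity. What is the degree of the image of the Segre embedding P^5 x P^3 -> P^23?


The degree of the Segre variety P^5 x P^3 is C(m+n, m).
= C(8, 5)
= 56

56


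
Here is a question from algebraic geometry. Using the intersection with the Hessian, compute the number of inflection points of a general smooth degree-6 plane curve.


For a general smooth plane curve C of degree d, the inflection points are
the intersection of C with its Hessian curve, which has degree 3(d-2).
By Bezout, the total intersection number is d * 3(d-2) = 6 * 12 = 72.
For a general curve every flex is ordinary, so each contributes
multiplicity 1 to C·Hess(C), and the number of distinct inflection
points is 3d(d-2).
Inflection points = 3*6*(6-2) = 3*6*4 = 72

72


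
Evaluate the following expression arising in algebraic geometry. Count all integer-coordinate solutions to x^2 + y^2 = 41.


Systematically check integer values of x where x^2 <= 41.
For each valid x, check if 41 - x^2 is a perfect square.
x=4: 41 - 16 = 25, sqrt = 5 (valid)
x=5: 41 - 25 = 16, sqrt = 4 (valid)
Total integer solutions found: 8

8


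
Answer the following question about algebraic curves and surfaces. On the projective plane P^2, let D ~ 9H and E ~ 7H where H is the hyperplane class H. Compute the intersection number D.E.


Using bilinearity of the intersection pairing on the projective plane P^2:
(aH).(bH) = ab * (H.H)
We have H^2 = 1 (Bezout).
D.E = (9H).(7H) = 9*7*1
= 63*1
= 63

63


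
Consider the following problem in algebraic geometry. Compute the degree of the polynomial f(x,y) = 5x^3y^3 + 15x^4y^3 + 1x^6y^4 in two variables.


Examine each term for its total degree (sum of exponents).
  Term '5x^3y^3' has total degree 3+3 = 6.
  Term '15x^4y^3' has total degree 4+3 = 7.
  Term '1x^6y^4' has total degree 6+4 = 10.
The maximum total degree among all terms is 10.

10


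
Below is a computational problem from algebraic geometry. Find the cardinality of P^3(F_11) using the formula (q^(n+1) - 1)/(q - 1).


P^3(F_11) has (q^(n+1) - 1)/(q - 1) points.
= 11^3 + 11^2 + 11^1 + 11^0
= 1331 + 121 + 11 + 1
= 1464

1464


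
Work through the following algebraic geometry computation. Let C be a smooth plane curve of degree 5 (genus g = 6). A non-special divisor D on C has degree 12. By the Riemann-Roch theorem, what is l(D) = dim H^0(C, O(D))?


First, compute the genus of a smooth plane curve of degree 5:
g = (d-1)(d-2)/2 = (5-1)(5-2)/2 = 6
For a non-special divisor D (i.e., h^1(D) = 0), Riemann-Roch gives:
l(D) = deg(D) - g + 1
Since deg(D) = 12 >= 2g - 1 = 11, D is non-special.
l(D) = 12 - 6 + 1 = 7

7


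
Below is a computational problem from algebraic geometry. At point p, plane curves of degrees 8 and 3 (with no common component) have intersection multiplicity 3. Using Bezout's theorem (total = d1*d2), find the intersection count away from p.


By Bezout's theorem, the total intersection number is d1 * d2.
Total = 8 * 3 = 24
Intersection multiplicity at p = 3
Remaining intersections = 24 - 3 = 21

21


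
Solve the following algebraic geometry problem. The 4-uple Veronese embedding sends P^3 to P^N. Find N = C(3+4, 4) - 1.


The Veronese embedding v_d: P^n -> P^N maps each point to all
degree-d monomials in n+1 homogeneous coordinates.
N = C(n+d, d) - 1
N = C(3+4, 4) - 1
N = C(7, 4) - 1
C(7, 4) = 35
N = 35 - 1 = 34

34


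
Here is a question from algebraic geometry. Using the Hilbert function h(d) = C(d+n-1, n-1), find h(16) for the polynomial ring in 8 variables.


The Hilbert function for the polynomial ring in 8 variables is:
h(d) = C(d+n-1, n-1)
h(16) = C(16+8-1, 8-1) = C(23, 7)
= 23! / (7! * 16!)
= 245157

245157


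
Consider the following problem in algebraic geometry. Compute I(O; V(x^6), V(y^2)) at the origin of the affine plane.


The intersection multiplicity of V(x^a) and V(y^b) at the origin is:
I(O; V(x^6), V(y^2)) = dim_k(k[x,y]/(x^6, y^2))
A basis for k[x,y]/(x^6, y^2) is the set of monomials x^i * y^j
where 0 <= i < 6 and 0 <= j < 2.
The number of such monomials is 6 * 2 = 12

12


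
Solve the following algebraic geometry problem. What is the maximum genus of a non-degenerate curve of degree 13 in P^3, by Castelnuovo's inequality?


Castelnuovo's bound: write d - 1 = m(r-1) + epsilon with 0 <= epsilon < r-1.
d - 1 = 13 - 1 = 12
r - 1 = 3 - 1 = 2
12 = 6*2 + 0, so m = 6, epsilon = 0
pi(d, r) = m(m-1)(r-1)/2 + m*epsilon
= 6*5*2/2 + 6*0
= 60/2 + 0
= 30 + 0 = 30

30


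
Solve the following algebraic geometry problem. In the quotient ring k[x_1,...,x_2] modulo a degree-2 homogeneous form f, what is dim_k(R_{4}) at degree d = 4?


For R = k[x_1,...,x_n]/(f) with f homogeneous of degree e:
The Hilbert series is (1 - t^e)/(1 - t)^n.
So h(d) = C(d+n-1, n-1) - C(d-e+n-1, n-1) for d >= e.
With n=2, e=2, d=4:
C(4+2-1, 2-1) = C(5, 1) = 5
C(4-2+2-1, 2-1) = C(3, 1) = 3
h(4) = 5 - 3 = 2

2


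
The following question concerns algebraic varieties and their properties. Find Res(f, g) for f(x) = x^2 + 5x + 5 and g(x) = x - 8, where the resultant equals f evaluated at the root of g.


For Res(f, x - c), we evaluate f at x = c.
f(8) = 8^2 + 5*8 + 5
= 64 + 40 + 5
= 104 + 5 = 109
Res(f, g) = 109

109


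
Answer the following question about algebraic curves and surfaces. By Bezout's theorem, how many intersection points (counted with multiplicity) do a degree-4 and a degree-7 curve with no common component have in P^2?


Bezout's theorem states the intersection count equals the product of degrees.
Intersection count = 4 * 7 = 28

28


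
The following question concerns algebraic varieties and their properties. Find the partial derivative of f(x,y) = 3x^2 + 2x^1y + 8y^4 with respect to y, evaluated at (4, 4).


df/dy = 2*x^1 + 4*8*y^3
At (4,4): 2*4^1 + 4*8*4^3
= 8 + 2048
= 2056

2056


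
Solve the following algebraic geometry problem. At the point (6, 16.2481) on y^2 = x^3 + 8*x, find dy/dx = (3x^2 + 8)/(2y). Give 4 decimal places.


Using implicit differentiation of y^2 = x^3 + 8*x:
2y * dy/dx = 3x^2 + 8
dy/dx = (3x^2 + 8)/(2y)
Numerator: 3*6^2 + 8 = 116
Denominator: 2*16.2481 = 32.4962
dy/dx = 116/32.4962 = 3.5696

3.5696


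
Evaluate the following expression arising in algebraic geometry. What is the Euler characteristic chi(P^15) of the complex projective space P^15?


The complex projective space P^15 has one cell in each even real dimension 0, 2, ..., 30.
The cohomology groups are H^{2k}(P^15) = Z for k = 0,...,15, and 0 otherwise.
Euler characteristic = sum of Betti numbers = 1 per even-dimensional cohomology group.
chi(P^15) = 15 + 1 = 16

16


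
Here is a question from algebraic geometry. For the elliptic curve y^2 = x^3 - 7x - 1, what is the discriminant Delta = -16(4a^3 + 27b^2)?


Compute each component:
4a^3 = 4*(-7)^3 = 4*(-343) = -1372
27b^2 = 27*(-1)^2 = 27*1 = 27
4a^3 + 27b^2 = -1372 + 27 = -1345
Delta = -16*(-1345) = 21520

21520


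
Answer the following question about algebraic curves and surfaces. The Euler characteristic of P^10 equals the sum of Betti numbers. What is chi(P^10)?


The complex projective space P^10 has one cell in each even real dimension 0, 2, ..., 20.
The cohomology groups are H^{2k}(P^10) = Z for k = 0,...,10, and 0 otherwise.
Euler characteristic = sum of Betti numbers = 1 per even-dimensional cohomology group.
chi(P^10) = 10 + 1 = 11

11


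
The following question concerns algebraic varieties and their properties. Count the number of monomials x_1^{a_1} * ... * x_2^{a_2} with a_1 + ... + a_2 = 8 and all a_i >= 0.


The number of degree-8 monomials in 2 variables is C(d+n-1, n-1).
= C(8+2-1, 2-1) = C(9, 1)
= 9

9


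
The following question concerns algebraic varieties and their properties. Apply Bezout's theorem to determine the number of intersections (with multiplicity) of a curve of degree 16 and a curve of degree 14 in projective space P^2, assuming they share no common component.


Bezout's theorem states the intersection count equals the product of degrees.
Intersection count = 16 * 14 = 224

224


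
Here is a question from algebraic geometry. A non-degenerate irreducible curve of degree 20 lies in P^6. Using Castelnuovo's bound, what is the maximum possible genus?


Castelnuovo's bound: write d - 1 = m(r-1) + epsilon with 0 <= epsilon < r-1.
d - 1 = 20 - 1 = 19
r - 1 = 6 - 1 = 5
19 = 3*5 + 4, so m = 3, epsilon = 4
pi(d, r) = m(m-1)(r-1)/2 + m*epsilon
= 3*2*5/2 + 3*4
= 30/2 + 12
= 15 + 12 = 27

27


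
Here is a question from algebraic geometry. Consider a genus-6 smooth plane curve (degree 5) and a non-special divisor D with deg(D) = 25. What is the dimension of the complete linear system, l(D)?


First, compute the genus of a smooth plane curve of degree 5:
g = (d-1)(d-2)/2 = (5-1)(5-2)/2 = 6
For a non-special divisor D (i.e., h^1(D) = 0), Riemann-Roch gives:
l(D) = deg(D) - g + 1
Since deg(D) = 25 >= 2g - 1 = 11, D is non-special.
l(D) = 25 - 6 + 1 = 20

20


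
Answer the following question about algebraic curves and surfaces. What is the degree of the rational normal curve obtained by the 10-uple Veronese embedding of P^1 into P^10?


The rational normal curve in P^10 is the image of P^1 under the 10-uple Veronese.
A general hyperplane in P^10 pulls back to a degree-10 form on P^1, which has 10 zeros,
so the curve meets a general hyperplane in 10 points. Degree = 10.

10


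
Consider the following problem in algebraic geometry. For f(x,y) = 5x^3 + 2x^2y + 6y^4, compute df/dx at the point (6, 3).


df/dx = 3*5*x^2 + 2*2*x^1*y
At (6,3): 3*5*6^2 + 2*2*6^1*3
= 540 + 72
= 612

612


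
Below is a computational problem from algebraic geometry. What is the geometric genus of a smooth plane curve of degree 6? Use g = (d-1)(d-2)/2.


Using the genus formula for smooth plane curves:
g = (d-1)(d-2)/2
g = (6-1)(6-2)/2
g = 5*4/2
g = 20/2 = 10

10


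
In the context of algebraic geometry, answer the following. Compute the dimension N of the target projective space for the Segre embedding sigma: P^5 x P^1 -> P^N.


The Segre embedding maps P^m x P^n into P^N via
all products of coordinates from each factor.
N = (m+1)(n+1) - 1
N = (5+1)(1+1) - 1
N = 6*2 - 1
N = 12 - 1 = 11

11


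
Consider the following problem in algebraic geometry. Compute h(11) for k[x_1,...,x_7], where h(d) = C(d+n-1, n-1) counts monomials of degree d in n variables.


The Hilbert function for the polynomial ring in 7 variables is:
h(d) = C(d+n-1, n-1)
h(11) = C(11+7-1, 7-1) = C(17, 6)
= 17! / (6! * 11!)
= 12376

12376


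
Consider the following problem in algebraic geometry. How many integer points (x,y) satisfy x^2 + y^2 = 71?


Systematically check integer values of x where x^2 <= 71.
For each valid x, check if 71 - x^2 is a perfect square.
Total integer solutions found: 0

0


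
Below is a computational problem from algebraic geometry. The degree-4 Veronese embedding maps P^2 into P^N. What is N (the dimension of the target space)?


The Veronese embedding v_d: P^n -> P^N maps each point to all
degree-d monomials in n+1 homogeneous coordinates.
N = C(n+d, d) - 1
N = C(2+4, 4) - 1
N = C(6, 4) - 1
C(6, 4) = 15
N = 15 - 1 = 14

14


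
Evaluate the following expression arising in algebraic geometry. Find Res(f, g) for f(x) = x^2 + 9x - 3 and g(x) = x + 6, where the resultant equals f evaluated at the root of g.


For Res(f, x - c), we evaluate f at x = c.
f(-6) = (-6)^2 + 9*(-6) - 3
= 36 - 54 - 3
= -18 - 3 = -21
Res(f, g) = -21

-21


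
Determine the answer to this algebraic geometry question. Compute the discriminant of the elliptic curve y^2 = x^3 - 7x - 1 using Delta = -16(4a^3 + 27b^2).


Compute each component:
4a^3 = 4*(-7)^3 = 4*(-343) = -1372
27b^2 = 27*(-1)^2 = 27*1 = 27
4a^3 + 27b^2 = -1372 + 27 = -1345
Delta = -16*(-1345) = 21520

21520


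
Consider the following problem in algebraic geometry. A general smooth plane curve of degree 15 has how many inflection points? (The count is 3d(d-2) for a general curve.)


For a general smooth plane curve C of degree d, the inflection points are
the intersection of C with its Hessian curve, which has degree 3(d-2).
By Bezout, the total intersection number is d * 3(d-2) = 15 * 39 = 585.
For a general curve every flex is ordinary, so each contributes
multiplicity 1 to C·Hess(C), and the number of distinct inflection
points is 3d(d-2).
Inflection points = 3*15*(15-2) = 3*15*13 = 585

585


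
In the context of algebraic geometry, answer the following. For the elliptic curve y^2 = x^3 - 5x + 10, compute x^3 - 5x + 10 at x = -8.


Compute x^3 - 5x + 10 at x = -8:
x^3 = (-8)^3 = -512
(-5)*x = (-5)*(-8) = 40
Sum: -512 + 40 + 10 = -462

-462


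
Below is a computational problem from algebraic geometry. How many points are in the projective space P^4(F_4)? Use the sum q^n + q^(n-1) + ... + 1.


P^4(F_4) has (q^(n+1) - 1)/(q - 1) points.
= 4^4 + 4^3 + 4^2 + 4^1 + 4^0
= 256 + 64 + 16 + 4 + 1
= 341

341


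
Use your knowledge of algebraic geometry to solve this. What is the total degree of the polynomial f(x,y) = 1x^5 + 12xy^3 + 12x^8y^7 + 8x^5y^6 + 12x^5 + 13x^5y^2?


Examine each term for its total degree (sum of exponents).
  Term '1x^5' has total degree 5+0 = 5.
  Term '12xy^3' has total degree 1+3 = 4.
  Term '12x^8y^7' has total degree 8+7 = 15.
  Term '8x^5y^6' has total degree 5+6 = 11.
  Term '12x^5' has total degree 5+0 = 5.
  Term '13x^5y^2' has total degree 5+2 = 7.
The maximum total degree among all terms is 15.

15


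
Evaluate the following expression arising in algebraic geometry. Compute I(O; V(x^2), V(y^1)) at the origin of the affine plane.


The intersection multiplicity of V(x^a) and V(y^b) at the origin is:
I(O; V(x^2), V(y^1)) = dim_k(k[x,y]/(x^2, y^1))
A basis for k[x,y]/(x^2, y^1) is the set of monomials x^i * y^j
where 0 <= i < 2 and 0 <= j < 1.
The number of such monomials is 2 * 1 = 2

2


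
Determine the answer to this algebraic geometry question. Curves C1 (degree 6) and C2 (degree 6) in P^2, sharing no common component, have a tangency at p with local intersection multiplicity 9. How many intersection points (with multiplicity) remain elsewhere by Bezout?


By Bezout's theorem, the total intersection number is d1 * d2.
Total = 6 * 6 = 36
Intersection multiplicity at p = 9
Remaining intersections = 36 - 9 = 27

27


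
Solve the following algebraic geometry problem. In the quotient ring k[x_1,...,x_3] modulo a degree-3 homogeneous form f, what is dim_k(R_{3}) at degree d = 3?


For R = k[x_1,...,x_n]/(f) with f homogeneous of degree e:
The Hilbert series is (1 - t^e)/(1 - t)^n.
So h(d) = C(d+n-1, n-1) - C(d-e+n-1, n-1) for d >= e.
With n=3, e=3, d=3:
C(3+3-1, 3-1) = C(5, 2) = 10
C(3-3+3-1, 3-1) = C(2, 2) = 1
h(3) = 10 - 1 = 9

9


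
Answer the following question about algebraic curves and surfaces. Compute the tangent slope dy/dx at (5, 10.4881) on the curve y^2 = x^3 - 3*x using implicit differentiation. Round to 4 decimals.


Using implicit differentiation of y^2 = x^3 - 3*x:
2y * dy/dx = 3x^2 - 3
dy/dx = (3x^2 - 3)/(2y)
Numerator: 3*5^2 - 3 = 72
Denominator: 2*10.4881 = 20.9762
dy/dx = 72/20.9762 = 3.4325

3.4325


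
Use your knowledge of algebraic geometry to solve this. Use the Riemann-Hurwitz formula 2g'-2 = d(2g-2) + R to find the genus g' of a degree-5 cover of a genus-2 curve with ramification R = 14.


Riemann-Hurwitz formula: 2g' - 2 = d(2g - 2) + R
Given: d = 5, g = 2, R = 14
2g' - 2 = 5*(2*2 - 2) + 14
2g' - 2 = 5*2 + 14
2g' - 2 = 10 + 14 = 24
2g' = 26
g' = 13

13


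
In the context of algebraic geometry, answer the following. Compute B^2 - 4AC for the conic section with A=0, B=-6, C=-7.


The discriminant of a conic Ax^2 + Bxy + Cy^2 + ... = 0 is B^2 - 4AC.
B^2 = (-6)^2 = 36
4AC = 4*0*(-7) = 0
Discriminant = 36 + 0 = 36

36


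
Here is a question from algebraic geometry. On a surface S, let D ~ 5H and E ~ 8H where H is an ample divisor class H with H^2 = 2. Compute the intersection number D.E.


Using bilinearity of the intersection pairing on a surface S:
(aH).(bH) = ab * (H.H)
We have H^2 = 2.
D.E = (5H).(8H) = 5*8*2
= 40*2
= 80

80


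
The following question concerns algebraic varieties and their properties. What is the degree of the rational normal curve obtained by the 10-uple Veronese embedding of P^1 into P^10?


The rational normal curve in P^10 is the image of P^1 under the 10-uple Veronese.
A general hyperplane in P^10 pulls back to a degree-10 form on P^1, which has 10 zeros,
so the curve meets a general hyperplane in 10 points. Degree = 10.

10


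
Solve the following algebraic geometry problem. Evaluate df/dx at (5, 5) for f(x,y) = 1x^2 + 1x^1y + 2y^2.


df/dx = 2*1*x^1 + 1*1*x^0*y
At (5,5): 2*1*5^1 + 1*1*5^0*5
= 10 + 5
= 15

15


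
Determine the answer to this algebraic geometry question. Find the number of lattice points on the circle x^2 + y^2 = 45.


Systematically check integer values of x where x^2 <= 45.
For each valid x, check if 45 - x^2 is a perfect square.
x=3: 45 - 9 = 36, sqrt = 6 (valid)
x=6: 45 - 36 = 9, sqrt = 3 (valid)
Total integer solutions found: 8

8


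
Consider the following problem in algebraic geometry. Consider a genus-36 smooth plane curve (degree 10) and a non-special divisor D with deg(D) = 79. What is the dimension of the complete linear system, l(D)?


First, compute the genus of a smooth plane curve of degree 10:
g = (d-1)(d-2)/2 = (10-1)(10-2)/2 = 36
For a non-special divisor D (i.e., h^1(D) = 0), Riemann-Roch gives:
l(D) = deg(D) - g + 1
Since deg(D) = 79 >= 2g - 1 = 71, D is non-special.
l(D) = 79 - 36 + 1 = 44

44


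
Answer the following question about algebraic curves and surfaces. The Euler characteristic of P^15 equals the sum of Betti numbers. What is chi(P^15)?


The complex projective space P^15 has one cell in each even real dimension 0, 2, ..., 30.
The cohomology groups are H^{2k}(P^15) = Z for k = 0,...,15, and 0 otherwise.
Euler characteristic = sum of Betti numbers = 1 per even-dimensional cohomology group.
chi(P^15) = 15 + 1 = 16

16


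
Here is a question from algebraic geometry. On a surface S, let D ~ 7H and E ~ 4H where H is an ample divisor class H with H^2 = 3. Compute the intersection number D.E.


Using bilinearity of the intersection pairing on a surface S:
(aH).(bH) = ab * (H.H)
We have H^2 = 3.
D.E = (7H).(4H) = 7*4*3
= 28*3
= 84

84


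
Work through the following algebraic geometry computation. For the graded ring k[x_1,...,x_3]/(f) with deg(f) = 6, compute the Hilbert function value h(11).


For R = k[x_1,...,x_n]/(f) with f homogeneous of degree e:
The Hilbert series is (1 - t^e)/(1 - t)^n.
So h(d) = C(d+n-1, n-1) - C(d-e+n-1, n-1) for d >= e.
With n=3, e=6, d=11:
C(11+3-1, 3-1) = C(13, 2) = 78
C(11-6+3-1, 3-1) = C(7, 2) = 21
h(11) = 78 - 21 = 57

57


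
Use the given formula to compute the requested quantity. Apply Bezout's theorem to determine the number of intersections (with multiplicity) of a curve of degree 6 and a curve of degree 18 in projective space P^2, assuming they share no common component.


Bezout's theorem states the intersection count equals the product of degrees.
Intersection count = 6 * 18 = 108

108


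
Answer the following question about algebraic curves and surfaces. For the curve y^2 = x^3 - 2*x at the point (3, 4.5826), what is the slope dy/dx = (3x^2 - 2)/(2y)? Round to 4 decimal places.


Using implicit differentiation of y^2 = x^3 - 2*x:
2y * dy/dx = 3x^2 - 2
dy/dx = (3x^2 - 2)/(2y)
Numerator: 3*3^2 - 2 = 25
Denominator: 2*4.5826 = 9.1652
dy/dx = 25/9.1652 = 2.7277

2.7277


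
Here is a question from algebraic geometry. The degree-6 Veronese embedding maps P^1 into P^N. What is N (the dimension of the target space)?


The Veronese embedding v_d: P^n -> P^N maps each point to all
degree-d monomials in n+1 homogeneous coordinates.
N = C(n+d, d) - 1
N = C(1+6, 6) - 1
N = C(7, 6) - 1
C(7, 6) = 7
N = 7 - 1 = 6

6


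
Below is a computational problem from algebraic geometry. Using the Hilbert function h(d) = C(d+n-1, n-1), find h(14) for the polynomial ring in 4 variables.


The Hilbert function for the polynomial ring in 4 variables is:
h(d) = C(d+n-1, n-1)
h(14) = C(14+4-1, 4-1) = C(17, 3)
= 17! / (3! * 14!)
= 680

680


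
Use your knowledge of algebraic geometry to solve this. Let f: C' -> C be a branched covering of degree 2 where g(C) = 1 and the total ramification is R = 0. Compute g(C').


Riemann-Hurwitz formula: 2g' - 2 = d(2g - 2) + R
Given: d = 2, g = 1, R = 0
2g' - 2 = 2*(2*1 - 2) + 0
2g' - 2 = 2*0 + 0
2g' - 2 = 0 + 0 = 0
2g' = 2
g' = 1

1


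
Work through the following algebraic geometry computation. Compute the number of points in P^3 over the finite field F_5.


P^3(F_5) has (q^(n+1) - 1)/(q - 1) points.
= 5^3 + 5^2 + 5^1 + 5^0
= 125 + 25 + 5 + 1
= 156

156


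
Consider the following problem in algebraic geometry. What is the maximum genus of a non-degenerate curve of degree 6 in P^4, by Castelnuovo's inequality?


Castelnuovo's bound: write d - 1 = m(r-1) + epsilon with 0 <= epsilon < r-1.
d - 1 = 6 - 1 = 5
r - 1 = 4 - 1 = 3
5 = 1*3 + 2, so m = 1, epsilon = 2
pi(d, r) = m(m-1)(r-1)/2 + m*epsilon
= 1*0*3/2 + 1*2
= 0/2 + 2
= 0 + 2 = 2

2


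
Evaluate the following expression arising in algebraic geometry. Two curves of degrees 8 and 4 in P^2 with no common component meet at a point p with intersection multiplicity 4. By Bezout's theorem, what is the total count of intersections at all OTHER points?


By Bezout's theorem, the total intersection number is d1 * d2.
Total = 8 * 4 = 32
Intersection multiplicity at p = 4
Remaining intersections = 32 - 4 = 28

28


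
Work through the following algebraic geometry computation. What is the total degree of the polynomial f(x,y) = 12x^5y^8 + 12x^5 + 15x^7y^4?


Examine each term for its total degree (sum of exponents).
  Term '12x^5y^8' has total degree 5+8 = 13.
  Term '12x^5' has total degree 5+0 = 5.
  Term '15x^7y^4' has total degree 7+4 = 11.
The maximum total degree among all terms is 13.

13


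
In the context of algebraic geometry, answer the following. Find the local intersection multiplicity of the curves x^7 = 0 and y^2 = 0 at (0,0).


The intersection multiplicity of V(x^a) and V(y^b) at the origin is:
I(O; V(x^7), V(y^2)) = dim_k(k[x,y]/(x^7, y^2))
A basis for k[x,y]/(x^7, y^2) is the set of monomials x^i * y^j
where 0 <= i < 7 and 0 <= j < 2.
The number of such monomials is 7 * 2 = 14

14


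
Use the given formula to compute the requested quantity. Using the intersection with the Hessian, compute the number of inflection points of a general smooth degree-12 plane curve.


For a general smooth plane curve C of degree d, the inflection points are
the intersection of C with its Hessian curve, which has degree 3(d-2).
By Bezout, the total intersection number is d * 3(d-2) = 12 * 30 = 360.
For a general curve every flex is ordinary, so each contributes
multiplicity 1 to C·Hess(C), and the number of distinct inflection
points is 3d(d-2).
Inflection points = 3*12*(12-2) = 3*12*10 = 360

360


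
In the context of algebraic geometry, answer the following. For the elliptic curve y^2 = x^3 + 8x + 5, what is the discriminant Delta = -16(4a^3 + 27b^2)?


Compute each component:
4a^3 = 4*8^3 = 4*512 = 2048
27b^2 = 27*5^2 = 27*25 = 675
4a^3 + 27b^2 = 2048 + 675 = 2723
Delta = -16*2723 = -43568

-43568


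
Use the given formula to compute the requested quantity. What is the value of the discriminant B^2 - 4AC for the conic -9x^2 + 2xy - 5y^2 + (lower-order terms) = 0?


The discriminant of a conic Ax^2 + Bxy + Cy^2 + ... = 0 is B^2 - 4AC.
B^2 = 2^2 = 4
4AC = 4*(-9)*(-5) = 180
Discriminant = 4 - 180 = -176

-176


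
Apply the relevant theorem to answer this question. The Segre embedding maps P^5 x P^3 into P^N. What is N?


The Segre embedding maps P^m x P^n into P^N via
all products of coordinates from each factor.
N = (m+1)(n+1) - 1
N = (5+1)(3+1) - 1
N = 6*4 - 1
N = 24 - 1 = 23

23


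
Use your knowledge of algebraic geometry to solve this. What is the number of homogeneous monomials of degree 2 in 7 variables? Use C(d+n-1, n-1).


The number of degree-2 monomials in 7 variables is C(d+n-1, n-1).
= C(2+7-1, 7-1) = C(8, 6)
= 28

28


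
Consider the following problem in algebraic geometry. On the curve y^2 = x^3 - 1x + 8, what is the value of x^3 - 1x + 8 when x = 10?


Compute x^3 - 1x + 8 at x = 10:
x^3 = 10^3 = 1000
(-1)*x = (-1)*10 = -10
Sum: 1000 - 10 + 8 = 998

998


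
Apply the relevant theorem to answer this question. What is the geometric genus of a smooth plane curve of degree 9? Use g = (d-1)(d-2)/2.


Using the genus formula for smooth plane curves:
g = (d-1)(d-2)/2
g = (9-1)(9-2)/2
g = 8*7/2
g = 56/2 = 28

28


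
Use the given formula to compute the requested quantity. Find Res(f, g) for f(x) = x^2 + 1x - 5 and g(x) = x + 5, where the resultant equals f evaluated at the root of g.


For Res(f, x - c), we evaluate f at x = c.
f(-5) = (-5)^2 + 1*(-5) - 5
= 25 - 5 - 5
= 20 - 5 = 15
Res(f, g) = 15

15


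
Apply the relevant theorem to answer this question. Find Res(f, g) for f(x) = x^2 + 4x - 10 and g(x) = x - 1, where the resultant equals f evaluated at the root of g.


For Res(f, x - c), we evaluate f at x = c.
f(1) = 1^2 + 4*1 - 10
= 1 + 4 - 10
= 5 - 10 = -5
Res(f, g) = -5

-5


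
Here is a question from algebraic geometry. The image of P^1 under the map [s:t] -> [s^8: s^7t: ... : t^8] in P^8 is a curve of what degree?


The rational normal curve in P^8 is the image of P^1 under the 8-uple Veronese.
A general hyperplane in P^8 pulls back to a degree-8 form on P^1, which has 8 zeros,
so the curve meets a general hyperplane in 8 points. Degree = 8.

8


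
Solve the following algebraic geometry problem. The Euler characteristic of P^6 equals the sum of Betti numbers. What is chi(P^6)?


The complex projective space P^6 has one cell in each even real dimension 0, 2, ..., 12.
The cohomology groups are H^{2k}(P^6) = Z for k = 0,...,6, and 0 otherwise.
Euler characteristic = sum of Betti numbers = 1 per even-dimensional cohomology group.
chi(P^6) = 6 + 1 = 7

7


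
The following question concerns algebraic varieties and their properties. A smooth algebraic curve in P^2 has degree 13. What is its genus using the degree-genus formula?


Using the genus formula for smooth plane curves:
g = (d-1)(d-2)/2
g = (13-1)(13-2)/2
g = 12*11/2
g = 132/2 = 66

66


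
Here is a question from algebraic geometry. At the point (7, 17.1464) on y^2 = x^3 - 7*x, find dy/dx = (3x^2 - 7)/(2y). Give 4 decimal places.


Using implicit differentiation of y^2 = x^3 - 7*x:
2y * dy/dx = 3x^2 - 7
dy/dx = (3x^2 - 7)/(2y)
Numerator: 3*7^2 - 7 = 140
Denominator: 2*17.1464 = 34.2928
dy/dx = 140/34.2928 = 4.0825

4.0825


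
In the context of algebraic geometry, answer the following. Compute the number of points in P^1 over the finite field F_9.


P^1(F_9) has (q^(n+1) - 1)/(q - 1) points.
= 9^1 + 9^0
= 9 + 1
= 10

10


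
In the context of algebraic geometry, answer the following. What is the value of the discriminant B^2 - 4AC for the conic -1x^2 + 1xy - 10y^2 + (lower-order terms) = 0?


The discriminant of a conic Ax^2 + Bxy + Cy^2 + ... = 0 is B^2 - 4AC.
B^2 = 1^2 = 1
4AC = 4*(-1)*(-10) = 40
Discriminant = 1 - 40 = -39

-39


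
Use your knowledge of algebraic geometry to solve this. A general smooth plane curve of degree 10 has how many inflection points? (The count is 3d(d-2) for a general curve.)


For a general smooth plane curve C of degree d, the inflection points are
the intersection of C with its Hessian curve, which has degree 3(d-2).
By Bezout, the total intersection number is d * 3(d-2) = 10 * 24 = 240.
For a general curve every flex is ordinary, so each contributes
multiplicity 1 to C·Hess(C), and the number of distinct inflection
points is 3d(d-2).
Inflection points = 3*10*(10-2) = 3*10*8 = 240

240


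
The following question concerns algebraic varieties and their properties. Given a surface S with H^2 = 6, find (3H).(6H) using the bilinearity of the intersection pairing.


Using bilinearity of the intersection pairing on a surface S:
(aH).(bH) = ab * (H.H)
We have H^2 = 6.
D.E = (3H).(6H) = 3*6*6
= 18*6
= 108

108


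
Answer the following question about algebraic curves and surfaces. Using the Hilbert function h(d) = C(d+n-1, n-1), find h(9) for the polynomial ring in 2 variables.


The Hilbert function for the polynomial ring in 2 variables is:
h(d) = C(d+n-1, n-1)
h(9) = C(9+2-1, 2-1) = C(10, 1)
= 10! / (1! * 9!)
= 10

10


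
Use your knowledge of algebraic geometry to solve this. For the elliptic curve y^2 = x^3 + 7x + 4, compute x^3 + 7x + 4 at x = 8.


Compute x^3 + 7x + 4 at x = 8:
x^3 = 8^3 = 512
7*x = 7*8 = 56
Sum: 512 + 56 + 4 = 572

572


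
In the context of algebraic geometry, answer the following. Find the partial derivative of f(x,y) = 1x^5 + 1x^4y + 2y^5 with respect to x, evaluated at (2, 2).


df/dx = 5*1*x^4 + 4*1*x^3*y
At (2,2): 5*1*2^4 + 4*1*2^3*2
= 80 + 64
= 144

144


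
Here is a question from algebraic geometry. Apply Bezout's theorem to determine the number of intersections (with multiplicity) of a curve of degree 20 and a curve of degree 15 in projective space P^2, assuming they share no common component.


Bezout's theorem states the intersection count equals the product of degrees.
Intersection count = 20 * 15 = 300

300


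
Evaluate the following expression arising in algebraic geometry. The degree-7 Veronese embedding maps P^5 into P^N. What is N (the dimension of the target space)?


The Veronese embedding v_d: P^n -> P^N maps each point to all
degree-d monomials in n+1 homogeneous coordinates.
N = C(n+d, d) - 1
N = C(5+7, 7) - 1
N = C(12, 7) - 1
C(12, 7) = 792
N = 792 - 1 = 791

791


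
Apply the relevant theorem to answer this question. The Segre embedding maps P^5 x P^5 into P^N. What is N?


The Segre embedding maps P^m x P^n into P^N via
all products of coordinates from each factor.
N = (m+1)(n+1) - 1
N = (5+1)(5+1) - 1
N = 6*6 - 1
N = 36 - 1 = 35

35


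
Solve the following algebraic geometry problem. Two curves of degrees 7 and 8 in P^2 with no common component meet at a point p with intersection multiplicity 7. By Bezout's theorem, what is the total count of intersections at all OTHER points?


By Bezout's theorem, the total intersection number is d1 * d2.
Total = 7 * 8 = 56
Intersection multiplicity at p = 7
Remaining intersections = 56 - 7 = 49

49


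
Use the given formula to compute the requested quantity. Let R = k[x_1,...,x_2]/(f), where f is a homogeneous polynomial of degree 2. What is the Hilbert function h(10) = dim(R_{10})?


For R = k[x_1,...,x_n]/(f) with f homogeneous of degree e:
The Hilbert series is (1 - t^e)/(1 - t)^n.
So h(d) = C(d+n-1, n-1) - C(d-e+n-1, n-1) for d >= e.
With n=2, e=2, d=10:
C(10+2-1, 2-1) = C(11, 1) = 11
C(10-2+2-1, 2-1) = C(9, 1) = 9
h(10) = 11 - 9 = 2

2


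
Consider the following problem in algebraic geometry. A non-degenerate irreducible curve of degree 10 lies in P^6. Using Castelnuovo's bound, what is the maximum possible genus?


Castelnuovo's bound: write d - 1 = m(r-1) + epsilon with 0 <= epsilon < r-1.
d - 1 = 10 - 1 = 9
r - 1 = 6 - 1 = 5
9 = 1*5 + 4, so m = 1, epsilon = 4
pi(d, r) = m(m-1)(r-1)/2 + m*epsilon
= 1*0*5/2 + 1*4
= 0/2 + 4
= 0 + 4 = 4

4


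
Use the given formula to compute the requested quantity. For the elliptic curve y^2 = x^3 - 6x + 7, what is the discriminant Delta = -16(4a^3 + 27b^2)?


Compute each component:
4a^3 = 4*(-6)^3 = 4*(-216) = -864
27b^2 = 27*7^2 = 27*49 = 1323
4a^3 + 27b^2 = -864 + 1323 = 459
Delta = -16*459 = -7344

-7344


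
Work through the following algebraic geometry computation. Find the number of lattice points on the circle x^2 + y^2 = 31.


Systematically check integer values of x where x^2 <= 31.
For each valid x, check if 31 - x^2 is a perfect square.
Total integer solutions found: 0

0


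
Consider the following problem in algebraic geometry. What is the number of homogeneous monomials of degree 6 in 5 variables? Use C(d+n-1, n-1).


The number of degree-6 monomials in 5 variables is C(d+n-1, n-1).
= C(6+5-1, 5-1) = C(10, 4)
= 210

210


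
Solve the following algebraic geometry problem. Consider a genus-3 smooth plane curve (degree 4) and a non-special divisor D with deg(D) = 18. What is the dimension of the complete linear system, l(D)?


First, compute the genus of a smooth plane curve of degree 4:
g = (d-1)(d-2)/2 = (4-1)(4-2)/2 = 3
For a non-special divisor D (i.e., h^1(D) = 0), Riemann-Roch gives:
l(D) = deg(D) - g + 1
Since deg(D) = 18 >= 2g - 1 = 5, D is non-special.
l(D) = 18 - 3 + 1 = 16

16
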